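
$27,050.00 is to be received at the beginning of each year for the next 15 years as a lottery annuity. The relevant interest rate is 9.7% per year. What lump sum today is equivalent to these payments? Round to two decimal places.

$229,619.81

This is an annuity due: 15 payments of $27,050.00 at the beginning of each year.
Periodic rate r = 0.097 per year.
PV = PMT × [(1 − (1+r)^−n)/r] × (1+r) = 27,050 × [1 − (1+r)^−15] / r × (1+r) = $229,619.81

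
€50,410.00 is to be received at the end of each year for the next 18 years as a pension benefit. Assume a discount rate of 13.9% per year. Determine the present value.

This is an ordinary annuity: 18 payments of €50,410.00 at the end of each year.
Periodic rate r = 0.139 per year.
PV = PMT × [(1 − (1+r)^−n)/r] = 50,410 × [1 − (1+r)^−18] / r = €327,822.13

€327,822.13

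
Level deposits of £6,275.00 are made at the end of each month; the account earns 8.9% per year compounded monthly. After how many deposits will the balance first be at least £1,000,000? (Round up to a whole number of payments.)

106 payments

Periodic rate r = 0.089/12 per month; n is counted in months.
Ordinary annuity FV: 1,000,000 = 6,275 × [((1+r)^n − 1)/r].
(1+r)^n = 1 + 1,000,000 × r / 6,275, so n = ln(1 + 1,000,000·r/6,275) / ln(1+r) = 105.59.
Round up to a whole number of payments: n = 106.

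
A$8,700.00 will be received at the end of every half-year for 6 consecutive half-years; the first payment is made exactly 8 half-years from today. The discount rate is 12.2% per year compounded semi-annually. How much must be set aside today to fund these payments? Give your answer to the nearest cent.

A$28,175.86

Ordinary annuity of 6 payments, first payment at period 8.
Periodic rate r = 0.122/2 per half-year; n is counted in half-years.
The ordinary-annuity PV formula values the stream one period before the first payment (period 7); discount that back 7 periods:
PV₀ = 8,700 × [1 − (1+r)^−6] / r × (1+r)^−7 = A$28,175.86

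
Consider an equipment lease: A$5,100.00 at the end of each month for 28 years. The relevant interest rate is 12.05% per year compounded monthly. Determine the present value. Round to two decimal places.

A$490,192.39

This is an ordinary annuity: 336 payments of A$5,100.00 at the end of each month.
Periodic rate r = 0.1205/12 per month; n is counted in months.
PV = PMT × [(1 − (1+r)^−n)/r] = 5,100 × [1 − (1+r)^−336] / r = A$490,192.39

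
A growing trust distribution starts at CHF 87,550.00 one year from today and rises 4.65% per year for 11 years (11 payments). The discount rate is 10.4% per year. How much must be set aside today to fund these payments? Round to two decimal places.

CHF 677,212.95

Periodic rate r = 0.104 per year.
Growing ordinary annuity: PV = PMT₁ × [1 − ((1+g)/(1+r))^n] / (r − g) = 87,550 × [1 − ((1+0.0465)/(1+r))^11] / (r − 0.0465) = CHF 677,212.95.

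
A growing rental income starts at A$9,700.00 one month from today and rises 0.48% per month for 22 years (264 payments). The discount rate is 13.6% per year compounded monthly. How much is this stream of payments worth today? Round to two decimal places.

A$1,216,433.00

Periodic rate r = 0.136/12 per month; n is counted in months.
Growing ordinary annuity: PV = PMT₁ × [1 − ((1+g)/(1+r))^n] / (r − g) = 9,700 × [1 − ((1+0.0048)/(1+r))^264] / (r − 0.0048) = A$1,216,433.00.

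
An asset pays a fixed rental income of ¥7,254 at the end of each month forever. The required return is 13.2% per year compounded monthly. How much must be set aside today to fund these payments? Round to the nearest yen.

Periodic rate r = 0.132/12 per month.
Level perpetuity: PV = PMT / r = 7,254 / (0.132/12) = ¥659,455.

¥659,455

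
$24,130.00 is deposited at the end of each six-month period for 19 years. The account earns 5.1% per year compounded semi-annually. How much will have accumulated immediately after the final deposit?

This is an ordinary annuity: 38 deposits of $24,130.00 at the end of each six-month period.
Periodic rate r = 0.051/2 per half-year; n is counted in half-years.
FV = PMT × [((1+r)^n − 1)/r] = 24,130 × [(1+r)^38 − 1] / r = $1,517,338.00

$1,517,338.00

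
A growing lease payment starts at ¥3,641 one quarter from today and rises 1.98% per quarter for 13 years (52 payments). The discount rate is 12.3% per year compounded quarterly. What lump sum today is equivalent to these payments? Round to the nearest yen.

¥141,696

Periodic rate r = 0.123/4 per quarter; n is counted in quarters.
Growing ordinary annuity: PV = PMT₁ × [1 − ((1+g)/(1+r))^n] / (r − g) = 3,641 × [1 − ((1+0.0198)/(1+r))^52] / (r − 0.0198) = ¥141,696.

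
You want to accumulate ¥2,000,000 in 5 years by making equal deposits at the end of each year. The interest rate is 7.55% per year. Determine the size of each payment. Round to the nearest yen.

Level ordinary annuity; solve FV = PMT × [((1+r)^n − 1)/r] for PMT.
Periodic rate r = 0.0755 per year.
With n = 5: PMT = 2,000,000 / ([((1+r)^n − 1)/r]) = ¥343,986

¥343,986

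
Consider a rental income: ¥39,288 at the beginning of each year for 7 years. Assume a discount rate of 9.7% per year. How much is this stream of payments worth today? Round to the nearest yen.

¥211,912

This is an annuity due: 7 payments of ¥39,288 at the beginning of each year.
Periodic rate r = 0.097 per year.
PV = PMT × [(1 − (1+r)^−n)/r] × (1+r) = 39,288 × [1 − (1+r)^−7] / r × (1+r) = ¥211,912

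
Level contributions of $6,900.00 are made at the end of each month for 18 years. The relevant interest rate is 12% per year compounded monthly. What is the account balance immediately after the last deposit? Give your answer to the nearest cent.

$5,229,238.35

This is an ordinary annuity: 216 deposits of $6,900.00 at the end of each month.
Periodic rate r = 0.12/12 per month; n is counted in months.
FV = PMT × [((1+r)^n − 1)/r] = 6,900 × [(1+r)^216 − 1] / r = $5,229,238.35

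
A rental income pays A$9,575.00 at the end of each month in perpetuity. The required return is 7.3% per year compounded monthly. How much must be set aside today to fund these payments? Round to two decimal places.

A$1,573,972.60

Periodic rate r = 0.073/12 per month.
Level perpetuity: PV = PMT / r = 9,575 / (0.073/12) = A$1,573,972.60.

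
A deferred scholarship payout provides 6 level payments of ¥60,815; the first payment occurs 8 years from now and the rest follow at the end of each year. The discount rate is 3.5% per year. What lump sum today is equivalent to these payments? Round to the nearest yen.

¥254,705

Ordinary annuity of 6 payments, first payment at period 8.
Periodic rate r = 0.035 per year.
The ordinary-annuity PV formula values the stream one period before the first payment (period 7); discount that back 7 periods:
PV₀ = 60,815 × [1 − (1+r)^−6] / r × (1+r)^−7 = ¥254,705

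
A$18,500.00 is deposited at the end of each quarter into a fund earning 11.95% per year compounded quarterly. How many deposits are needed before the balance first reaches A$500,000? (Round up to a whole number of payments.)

21 payments

Periodic rate r = 0.1195/4 per quarter; n is counted in quarters.
Ordinary annuity FV: 500,000 = 18,500 × [((1+r)^n − 1)/r].
(1+r)^n = 1 + 500,000 × r / 18,500, so n = ln(1 + 500,000·r/18,500) / ln(1+r) = 20.11.
Round up to a whole number of payments: n = 21.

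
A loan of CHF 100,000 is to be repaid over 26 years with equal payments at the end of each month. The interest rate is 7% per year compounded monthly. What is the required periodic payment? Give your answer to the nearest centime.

CHF 696.84

Level ordinary annuity; solve PV = PMT × [(1 − (1+r)^−n)/r] for PMT.
Periodic rate r = 0.07/12 per month; n is counted in months.
With n = 312: PMT = 100,000 / ([(1 − (1+r)^−n)/r]) = CHF 696.84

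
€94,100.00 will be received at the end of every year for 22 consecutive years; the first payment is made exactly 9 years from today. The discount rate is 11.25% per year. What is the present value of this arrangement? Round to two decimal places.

€322,327.85

Ordinary annuity of 22 payments, first payment at period 9.
Periodic rate r = 0.1125 per year.
The ordinary-annuity PV formula values the stream one period before the first payment (period 8); discount that back 8 periods:
PV₀ = 94,100 × [1 − (1+r)^−22] / r × (1+r)^−8 = €322,327.85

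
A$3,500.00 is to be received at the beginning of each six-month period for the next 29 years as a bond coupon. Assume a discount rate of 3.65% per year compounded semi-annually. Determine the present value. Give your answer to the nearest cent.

A$126,873.39

This is an annuity due: 58 payments of A$3,500.00 at the beginning of each six-month period.
Periodic rate r = 0.0365/2 per half-year; n is counted in half-years.
PV = PMT × [(1 − (1+r)^−n)/r] × (1+r) = 3,500 × [1 − (1+r)^−58] / r × (1+r) = A$126,873.39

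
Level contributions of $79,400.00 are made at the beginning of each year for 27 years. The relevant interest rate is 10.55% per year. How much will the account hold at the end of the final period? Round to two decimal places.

This is an annuity due: 27 deposits of $79,400.00 at the beginning of each year.
Periodic rate r = 0.1055 per year.
FV = PMT × [((1+r)^n − 1)/r] × (1+r) = 79,400 × [(1+r)^27 − 1] / r × (1+r) = $11,647,946.56

$11,647,946.56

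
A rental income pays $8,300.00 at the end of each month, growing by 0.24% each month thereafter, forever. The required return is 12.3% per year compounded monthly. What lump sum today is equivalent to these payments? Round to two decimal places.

Periodic rate r = 0.123/12 per month.
Growing perpetuity (Gordon): PV = PMT₁ / (r − g) = 8,300 / (r − 0.0024) = $1,057,324.84.

$1,057,324.84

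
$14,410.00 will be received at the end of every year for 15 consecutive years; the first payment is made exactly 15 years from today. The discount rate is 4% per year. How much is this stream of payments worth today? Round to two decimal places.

$92,520.73

Ordinary annuity of 15 payments, first payment at period 15.
Periodic rate r = 0.04 per year.
The ordinary-annuity PV formula values the stream one period before the first payment (period 14); discount that back 14 periods:
PV₀ = 14,410 × [1 − (1+r)^−15] / r × (1+r)^−14 = $92,520.73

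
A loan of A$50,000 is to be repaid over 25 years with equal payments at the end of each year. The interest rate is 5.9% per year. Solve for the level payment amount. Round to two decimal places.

Level ordinary annuity; solve PV = PMT × [(1 − (1+r)^−n)/r] for PMT.
Periodic rate r = 0.059 per year.
With n = 25: PMT = 50,000 / ([(1 − (1+r)^−n)/r]) = A$3,874.25

A$3,874.25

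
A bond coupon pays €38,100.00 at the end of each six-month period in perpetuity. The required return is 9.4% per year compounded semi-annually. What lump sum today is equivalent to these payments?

Periodic rate r = 0.094/2 per half-year.
Level perpetuity: PV = PMT / r = 38,100 / (0.094/2) = €810,638.30.

€810,638.30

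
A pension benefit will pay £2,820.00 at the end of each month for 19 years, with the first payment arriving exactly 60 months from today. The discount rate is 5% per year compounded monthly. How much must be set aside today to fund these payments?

£324,354.99

Ordinary annuity of 228 payments, first payment at period 60.
Periodic rate r = 0.05/12 per month; n is counted in months.
The ordinary-annuity PV formula values the stream one period before the first payment (period 59); discount that back 59 periods:
PV₀ = 2,820 × [1 − (1+r)^−228] / r × (1+r)^−59 = £324,354.99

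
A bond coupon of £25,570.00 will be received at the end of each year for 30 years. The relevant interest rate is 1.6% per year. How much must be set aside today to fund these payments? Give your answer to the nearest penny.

£605,467.32

This is an ordinary annuity: 30 payments of £25,570.00 at the end of each year.
Periodic rate r = 0.016 per year.
PV = PMT × [(1 − (1+r)^−n)/r] = 25,570 × [1 − (1+r)^−30] / r = £605,467.32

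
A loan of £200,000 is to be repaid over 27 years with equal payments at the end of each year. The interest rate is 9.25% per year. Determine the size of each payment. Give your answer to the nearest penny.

Level ordinary annuity; solve PV = PMT × [(1 − (1+r)^−n)/r] for PMT.
Periodic rate r = 0.0925 per year.
With n = 27: PMT = 200,000 / ([(1 − (1+r)^−n)/r]) = £20,368.91

£20,368.91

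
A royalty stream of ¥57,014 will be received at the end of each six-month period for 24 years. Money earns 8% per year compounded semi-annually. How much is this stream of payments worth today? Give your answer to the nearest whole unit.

This is an ordinary annuity: 48 payments of ¥57,014 at the end of each six-month period.
Periodic rate r = 0.08/2 per half-year; n is counted in half-years.
PV = PMT × [(1 − (1+r)^−n)/r] = 57,014 × [1 − (1+r)^−48] / r = ¥1,208,419

¥1,208,419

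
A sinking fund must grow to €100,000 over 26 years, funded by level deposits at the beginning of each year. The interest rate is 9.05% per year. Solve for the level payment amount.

€974.98

Level annuity due; solve FV = PMT × [((1+r)^n − 1)/r] × (1+r) for PMT.
Periodic rate r = 0.0905 per year.
With n = 26: PMT = 100,000 / ([((1+r)^n − 1)/r] × (1+r)) = €974.98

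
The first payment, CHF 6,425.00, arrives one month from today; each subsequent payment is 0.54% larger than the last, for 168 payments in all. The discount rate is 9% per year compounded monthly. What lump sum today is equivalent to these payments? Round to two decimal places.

Periodic rate r = 0.09/12 per month; n is counted in months.
Growing ordinary annuity: PV = PMT₁ × [1 − ((1+g)/(1+r))^n] / (r − g) = 6,425 × [1 − ((1+0.0054)/(1+r))^168] / (r − 0.0054) = CHF 904,675.92.

CHF 904,675.92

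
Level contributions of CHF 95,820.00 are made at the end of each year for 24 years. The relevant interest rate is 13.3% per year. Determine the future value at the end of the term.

CHF 13,704,766.11

This is an ordinary annuity: 24 deposits of CHF 95,820.00 at the end of each year.
Periodic rate r = 0.133 per year.
FV = PMT × [((1+r)^n − 1)/r] = 95,820 × [(1+r)^24 − 1] / r = CHF 13,704,766.11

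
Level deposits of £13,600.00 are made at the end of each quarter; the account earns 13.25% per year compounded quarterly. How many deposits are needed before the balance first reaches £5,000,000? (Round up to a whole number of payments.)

Periodic rate r = 0.1325/4 per quarter; n is counted in quarters.
Ordinary annuity FV: 5,000,000 = 13,600 × [((1+r)^n − 1)/r].
(1+r)^n = 1 + 5,000,000 × r / 13,600, so n = ln(1 + 5,000,000·r/13,600) / ln(1+r) = 79.13.
Round up to a whole number of payments: n = 80.

80 payments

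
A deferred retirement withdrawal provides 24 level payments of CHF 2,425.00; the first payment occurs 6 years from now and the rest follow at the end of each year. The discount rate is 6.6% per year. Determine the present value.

Ordinary annuity of 24 payments, first payment at period 6.
Periodic rate r = 0.066 per year.
The ordinary-annuity PV formula values the stream one period before the first payment (period 5); discount that back 5 periods:
PV₀ = 2,425 × [1 − (1+r)^−24] / r × (1+r)^−5 = CHF 20,934.87

CHF 20,934.87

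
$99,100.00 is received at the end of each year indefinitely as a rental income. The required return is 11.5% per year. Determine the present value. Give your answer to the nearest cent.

$861,739.13

Periodic rate r = 0.115 per year.
Level perpetuity: PV = PMT / r = 99,100 / (0.115) = $861,739.13.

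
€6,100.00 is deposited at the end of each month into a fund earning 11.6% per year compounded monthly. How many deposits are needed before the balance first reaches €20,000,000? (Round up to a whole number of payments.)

363 payments

Periodic rate r = 0.116/12 per month; n is counted in months.
Ordinary annuity FV: 20,000,000 = 6,100 × [((1+r)^n − 1)/r].
(1+r)^n = 1 + 20,000,000 × r / 6,100, so n = ln(1 + 20,000,000·r/6,100) / ln(1+r) = 362.48.
Round up to a whole number of payments: n = 363.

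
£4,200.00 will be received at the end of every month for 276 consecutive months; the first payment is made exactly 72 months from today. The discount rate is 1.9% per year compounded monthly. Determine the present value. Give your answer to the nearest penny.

£838,799.04

Ordinary annuity of 276 payments, first payment at period 72.
Periodic rate r = 0.019/12 per month; n is counted in months.
The ordinary-annuity PV formula values the stream one period before the first payment (period 71); discount that back 71 periods:
PV₀ = 4,200 × [1 − (1+r)^−276] / r × (1+r)^−71 = £838,799.04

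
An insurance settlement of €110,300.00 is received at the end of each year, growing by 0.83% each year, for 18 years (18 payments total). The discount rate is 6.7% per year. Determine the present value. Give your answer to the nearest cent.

Periodic rate r = 0.067 per year.
Growing ordinary annuity: PV = PMT₁ × [1 − ((1+g)/(1+r))^n] / (r − g) = 110,300 × [1 − ((1+0.0083)/(1+r))^18] / (r − 0.0083) = €1,200,477.53.

€1,200,477.53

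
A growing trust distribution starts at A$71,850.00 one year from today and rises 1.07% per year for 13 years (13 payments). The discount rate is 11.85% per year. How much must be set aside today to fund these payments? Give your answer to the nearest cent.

A$488,015.60

Periodic rate r = 0.1185 per year.
Growing ordinary annuity: PV = PMT₁ × [1 − ((1+g)/(1+r))^n] / (r − g) = 71,850 × [1 − ((1+0.0107)/(1+r))^13] / (r − 0.0107) = A$488,015.60.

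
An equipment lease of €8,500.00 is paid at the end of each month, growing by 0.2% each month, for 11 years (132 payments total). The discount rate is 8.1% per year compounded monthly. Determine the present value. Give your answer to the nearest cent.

€830,937.96

Periodic rate r = 0.081/12 per month; n is counted in months.
Growing ordinary annuity: PV = PMT₁ × [1 − ((1+g)/(1+r))^n] / (r − g) = 8,500 × [1 − ((1+0.002)/(1+r))^132] / (r − 0.002) = €830,937.96.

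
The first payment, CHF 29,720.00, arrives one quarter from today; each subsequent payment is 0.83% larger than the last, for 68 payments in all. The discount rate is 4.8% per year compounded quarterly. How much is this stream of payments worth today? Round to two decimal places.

CHF 1,770,961.06

Periodic rate r = 0.048/4 per quarter; n is counted in quarters.
Growing ordinary annuity: PV = PMT₁ × [1 − ((1+g)/(1+r))^n] / (r − g) = 29,720 × [1 − ((1+0.0083)/(1+r))^68] / (r − 0.0083) = CHF 1,770,961.06.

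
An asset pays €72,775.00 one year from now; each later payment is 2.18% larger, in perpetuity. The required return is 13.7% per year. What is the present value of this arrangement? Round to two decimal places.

Periodic rate r = 0.137 per year.
Growing perpetuity (Gordon): PV = PMT₁ / (r − g) = 72,775 / (r − 0.0218) = €631,727.43.

€631,727.43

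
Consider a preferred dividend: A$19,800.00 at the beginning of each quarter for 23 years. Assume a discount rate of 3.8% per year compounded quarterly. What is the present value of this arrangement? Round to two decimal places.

A$1,222,421.52

This is an annuity due: 92 payments of A$19,800.00 at the beginning of each quarter.
Periodic rate r = 0.038/4 per quarter; n is counted in quarters.
PV = PMT × [(1 − (1+r)^−n)/r] × (1+r) = 19,800 × [1 − (1+r)^−92] / r × (1+r) = A$1,222,421.52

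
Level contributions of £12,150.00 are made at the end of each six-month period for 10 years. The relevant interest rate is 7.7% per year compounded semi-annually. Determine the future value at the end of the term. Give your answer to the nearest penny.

£356,224.19

This is an ordinary annuity: 20 deposits of £12,150.00 at the end of each six-month period.
Periodic rate r = 0.077/2 per half-year; n is counted in half-years.
FV = PMT × [((1+r)^n − 1)/r] = 12,150 × [(1+r)^20 − 1] / r = £356,224.19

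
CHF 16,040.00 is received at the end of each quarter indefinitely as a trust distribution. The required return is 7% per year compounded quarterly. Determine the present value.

CHF 916,571.43

Periodic rate r = 0.07/4 per quarter.
Level perpetuity: PV = PMT / r = 16,040 / (0.07/4) = CHF 916,571.43.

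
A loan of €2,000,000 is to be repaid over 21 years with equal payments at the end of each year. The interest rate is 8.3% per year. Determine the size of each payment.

€204,286.11

Level ordinary annuity; solve PV = PMT × [(1 − (1+r)^−n)/r] for PMT.
Periodic rate r = 0.083 per year.
With n = 21: PMT = 2,000,000 / ([(1 − (1+r)^−n)/r]) = €204,286.11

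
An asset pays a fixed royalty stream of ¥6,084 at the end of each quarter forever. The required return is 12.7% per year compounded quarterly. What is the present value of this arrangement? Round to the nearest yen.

Periodic rate r = 0.127/4 per quarter.
Level perpetuity: PV = PMT / r = 6,084 / (0.127/4) = ¥191,622.

¥191,622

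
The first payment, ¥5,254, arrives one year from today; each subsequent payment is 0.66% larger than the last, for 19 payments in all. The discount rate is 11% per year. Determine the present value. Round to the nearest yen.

Periodic rate r = 0.11 per year.
Growing ordinary annuity: PV = PMT₁ × [1 − ((1+g)/(1+r))^n] / (r − g) = 5,254 × [1 − ((1+0.0066)/(1+r))^19] / (r − 0.0066) = ¥42,885.

¥42,885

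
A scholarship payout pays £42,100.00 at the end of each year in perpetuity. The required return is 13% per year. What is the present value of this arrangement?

Periodic rate r = 0.13 per year.
Level perpetuity: PV = PMT / r = 42,100 / (0.13) = £323,846.15.

£323,846.15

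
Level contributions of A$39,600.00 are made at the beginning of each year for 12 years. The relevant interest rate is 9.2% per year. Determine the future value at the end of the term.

A$881,420.43

This is an annuity due: 12 deposits of A$39,600.00 at the beginning of each year.
Periodic rate r = 0.092 per year.
FV = PMT × [((1+r)^n − 1)/r] × (1+r) = 39,600 × [(1+r)^12 − 1] / r × (1+r) = A$881,420.43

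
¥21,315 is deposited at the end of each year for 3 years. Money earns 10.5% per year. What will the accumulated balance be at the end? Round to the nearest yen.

¥70,894

This is an ordinary annuity: 3 deposits of ¥21,315 at the end of each year.
Periodic rate r = 0.105 per year.
FV = PMT × [((1+r)^n − 1)/r] = 21,315 × [(1+r)^3 − 1] / r = ¥70,894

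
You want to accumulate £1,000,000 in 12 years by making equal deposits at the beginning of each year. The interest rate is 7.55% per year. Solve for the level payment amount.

Level annuity due; solve FV = PMT × [((1+r)^n − 1)/r] × (1+r) for PMT.
Periodic rate r = 0.0755 per year.
With n = 12: PMT = 1,000,000 / ([((1+r)^n − 1)/r] × (1+r)) = £50,318.64

£50,318.64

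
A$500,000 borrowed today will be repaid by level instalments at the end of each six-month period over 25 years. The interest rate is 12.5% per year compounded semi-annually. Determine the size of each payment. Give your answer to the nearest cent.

Level ordinary annuity; solve PV = PMT × [(1 − (1+r)^−n)/r] for PMT.
Periodic rate r = 0.125/2 per half-year; n is counted in half-years.
With n = 50: PMT = 500,000 / ([(1 − (1+r)^−n)/r]) = A$32,834.47

A$32,834.47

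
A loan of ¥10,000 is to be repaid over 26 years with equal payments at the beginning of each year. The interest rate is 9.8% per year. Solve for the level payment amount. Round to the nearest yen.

¥979

Level annuity due; solve PV = PMT × [(1 − (1+r)^−n)/r] × (1+r) for PMT.
Periodic rate r = 0.098 per year.
With n = 26: PMT = 10,000 / ([(1 − (1+r)^−n)/r] × (1+r)) = ¥979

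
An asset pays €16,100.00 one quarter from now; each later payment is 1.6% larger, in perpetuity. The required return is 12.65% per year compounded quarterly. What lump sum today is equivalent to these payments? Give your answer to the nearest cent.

€1,030,400.00

Periodic rate r = 0.1265/4 per quarter.
Growing perpetuity (Gordon): PV = PMT₁ / (r − g) = 16,100 / (r − 0.016) = €1,030,400.00.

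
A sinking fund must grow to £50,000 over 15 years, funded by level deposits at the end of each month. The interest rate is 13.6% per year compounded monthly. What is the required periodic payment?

Level ordinary annuity; solve FV = PMT × [((1+r)^n − 1)/r] for PMT.
Periodic rate r = 0.136/12 per month; n is counted in months.
With n = 180: PMT = 50,000 / ([((1+r)^n − 1)/r]) = £85.82

£85.82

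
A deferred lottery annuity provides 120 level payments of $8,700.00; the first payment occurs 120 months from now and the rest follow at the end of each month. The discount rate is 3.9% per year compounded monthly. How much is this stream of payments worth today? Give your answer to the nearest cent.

$586,806.00

Ordinary annuity of 120 payments, first payment at period 120.
Periodic rate r = 0.039/12 per month; n is counted in months.
The ordinary-annuity PV formula values the stream one period before the first payment (period 119); discount that back 119 periods:
PV₀ = 8,700 × [1 − (1+r)^−120] / r × (1+r)^−119 = $586,806.00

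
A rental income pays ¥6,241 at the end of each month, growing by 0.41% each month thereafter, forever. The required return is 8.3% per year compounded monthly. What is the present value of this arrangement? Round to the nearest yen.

Periodic rate r = 0.083/12 per month.
Growing perpetuity (Gordon): PV = PMT₁ / (r − g) = 6,241 / (r − 0.0041) = ¥2,215,740.

¥2,215,740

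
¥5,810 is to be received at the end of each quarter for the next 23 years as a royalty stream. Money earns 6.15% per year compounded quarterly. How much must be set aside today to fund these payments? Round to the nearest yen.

This is an ordinary annuity: 92 payments of ¥5,810 at the end of each quarter.
Periodic rate r = 0.0615/4 per quarter; n is counted in quarters.
PV = PMT × [(1 − (1+r)^−n)/r] = 5,810 × [1 − (1+r)^−92] / r = ¥285,048

¥285,048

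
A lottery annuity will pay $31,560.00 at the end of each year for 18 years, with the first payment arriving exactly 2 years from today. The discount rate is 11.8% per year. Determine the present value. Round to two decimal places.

$207,102.35

Ordinary annuity of 18 payments, first payment at period 2.
Periodic rate r = 0.118 per year.
The ordinary-annuity PV formula values the stream one period before the first payment (period 1); discount that back 1 periods:
PV₀ = 31,560 × [1 − (1+r)^−18] / r × (1+r)^−1 = $207,102.35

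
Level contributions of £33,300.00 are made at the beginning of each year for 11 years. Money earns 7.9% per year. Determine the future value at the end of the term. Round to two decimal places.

This is an annuity due: 11 deposits of £33,300.00 at the beginning of each year.
Periodic rate r = 0.079 per year.
FV = PMT × [((1+r)^n − 1)/r] × (1+r) = 33,300 × [(1+r)^11 − 1] / r × (1+r) = £594,903.45

£594,903.45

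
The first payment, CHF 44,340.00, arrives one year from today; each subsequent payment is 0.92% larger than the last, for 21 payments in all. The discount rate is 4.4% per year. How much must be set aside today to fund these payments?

Periodic rate r = 0.044 per year.
Growing ordinary annuity: PV = PMT₁ × [1 − ((1+g)/(1+r))^n] / (r − g) = 44,340 × [1 − ((1+0.0092)/(1+r))^21] / (r − 0.0092) = CHF 648,924.86.

CHF 648,924.86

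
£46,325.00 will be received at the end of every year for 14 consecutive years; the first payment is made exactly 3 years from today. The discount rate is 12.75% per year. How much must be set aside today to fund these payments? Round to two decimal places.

Ordinary annuity of 14 payments, first payment at period 3.
Periodic rate r = 0.1275 per year.
The ordinary-annuity PV formula values the stream one period before the first payment (period 2); discount that back 2 periods:
PV₀ = 46,325 × [1 − (1+r)^−14] / r × (1+r)^−2 = £232,541.71

£232,541.71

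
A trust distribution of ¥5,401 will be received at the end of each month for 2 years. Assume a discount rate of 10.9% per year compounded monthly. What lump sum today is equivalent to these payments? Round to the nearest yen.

¥115,997

This is an ordinary annuity: 24 payments of ¥5,401 at the end of each month.
Periodic rate r = 0.109/12 per month; n is counted in months.
PV = PMT × [(1 − (1+r)^−n)/r] = 5,401 × [1 − (1+r)^−24] / r = ¥115,997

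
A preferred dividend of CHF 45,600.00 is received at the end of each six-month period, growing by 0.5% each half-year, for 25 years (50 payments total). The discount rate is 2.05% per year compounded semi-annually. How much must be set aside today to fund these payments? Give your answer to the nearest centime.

Periodic rate r = 0.0205/2 per half-year; n is counted in half-years.
Growing ordinary annuity: PV = PMT₁ × [1 − ((1+g)/(1+r))^n] / (r − g) = 45,600 × [1 − ((1+0.005)/(1+r))^50] / (r − 0.005) = CHF 1,992,023.11.

CHF 1,992,023.11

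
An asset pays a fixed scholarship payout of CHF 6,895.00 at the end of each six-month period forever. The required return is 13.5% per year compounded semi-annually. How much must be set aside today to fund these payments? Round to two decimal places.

CHF 102,148.15

Periodic rate r = 0.135/2 per half-year.
Level perpetuity: PV = PMT / r = 6,895 / (0.135/2) = CHF 102,148.15.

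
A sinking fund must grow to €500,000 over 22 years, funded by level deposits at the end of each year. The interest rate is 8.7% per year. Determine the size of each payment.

Level ordinary annuity; solve FV = PMT × [((1+r)^n − 1)/r] for PMT.
Periodic rate r = 0.087 per year.
With n = 22: PMT = 500,000 / ([((1+r)^n − 1)/r]) = €8,259.19

€8,259.19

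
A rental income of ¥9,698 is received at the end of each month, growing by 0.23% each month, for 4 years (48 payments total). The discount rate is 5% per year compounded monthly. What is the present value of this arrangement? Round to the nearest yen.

Periodic rate r = 0.05/12 per month; n is counted in months.
Growing ordinary annuity: PV = PMT₁ × [1 − ((1+g)/(1+r))^n] / (r − g) = 9,698 × [1 − ((1+0.0023)/(1+r))^48] / (r − 0.0023) = ¥443,887.

¥443,887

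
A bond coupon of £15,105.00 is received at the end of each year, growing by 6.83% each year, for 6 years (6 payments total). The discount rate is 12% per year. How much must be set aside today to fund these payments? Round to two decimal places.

£72,136.59

Periodic rate r = 0.12 per year.
Growing ordinary annuity: PV = PMT₁ × [1 − ((1+g)/(1+r))^n] / (r − g) = 15,105 × [1 − ((1+0.0683)/(1+r))^6] / (r − 0.0683) = £72,136.59.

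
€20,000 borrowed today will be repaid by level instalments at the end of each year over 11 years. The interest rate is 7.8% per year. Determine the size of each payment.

Level ordinary annuity; solve PV = PMT × [(1 − (1+r)^−n)/r] for PMT.
Periodic rate r = 0.078 per year.
With n = 11: PMT = 20,000 / ([(1 − (1+r)^−n)/r]) = €2,774.40

€2,774.40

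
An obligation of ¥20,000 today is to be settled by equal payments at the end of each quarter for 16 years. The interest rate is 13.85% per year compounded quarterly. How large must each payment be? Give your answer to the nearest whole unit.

¥781

Level ordinary annuity; solve PV = PMT × [(1 − (1+r)^−n)/r] for PMT.
Periodic rate r = 0.1385/4 per quarter; n is counted in quarters.
With n = 64: PMT = 20,000 / ([(1 − (1+r)^−n)/r]) = ¥781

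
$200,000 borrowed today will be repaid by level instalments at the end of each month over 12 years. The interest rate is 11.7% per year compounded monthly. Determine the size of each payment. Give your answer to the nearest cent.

$2,590.63

Level ordinary annuity; solve PV = PMT × [(1 − (1+r)^−n)/r] for PMT.
Periodic rate r = 0.117/12 per month; n is counted in months.
With n = 144: PMT = 200,000 / ([(1 − (1+r)^−n)/r]) = $2,590.63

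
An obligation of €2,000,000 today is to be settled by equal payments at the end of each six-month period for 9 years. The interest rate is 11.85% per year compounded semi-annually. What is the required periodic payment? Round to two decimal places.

€183,674.19

Level ordinary annuity; solve PV = PMT × [(1 − (1+r)^−n)/r] for PMT.
Periodic rate r = 0.1185/2 per half-year; n is counted in half-years.
With n = 18: PMT = 2,000,000 / ([(1 − (1+r)^−n)/r]) = €183,674.19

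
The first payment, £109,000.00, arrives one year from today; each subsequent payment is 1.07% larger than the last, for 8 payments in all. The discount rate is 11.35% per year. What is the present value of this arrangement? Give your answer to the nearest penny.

Periodic rate r = 0.1135 per year.
Growing ordinary annuity: PV = PMT₁ × [1 − ((1+g)/(1+r))^n] / (r − g) = 109,000 × [1 − ((1+0.0107)/(1+r))^8] / (r − 0.0107) = £571,782.97.

£571,782.97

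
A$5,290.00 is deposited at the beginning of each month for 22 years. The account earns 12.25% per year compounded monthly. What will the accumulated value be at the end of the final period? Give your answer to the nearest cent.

This is an annuity due: 264 deposits of A$5,290.00 at the beginning of each month.
Periodic rate r = 0.1225/12 per month; n is counted in months.
FV = PMT × [((1+r)^n − 1)/r] × (1+r) = 5,290 × [(1+r)^264 − 1] / r × (1+r) = A$7,121,932.38

A$7,121,932.38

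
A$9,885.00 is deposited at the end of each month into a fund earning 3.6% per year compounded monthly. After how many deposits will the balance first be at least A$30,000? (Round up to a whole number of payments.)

Periodic rate r = 0.036/12 per month; n is counted in months.
Ordinary annuity FV: 30,000 = 9,885 × [((1+r)^n − 1)/r].
(1+r)^n = 1 + 30,000 × r / 9,885, so n = ln(1 + 30,000·r/9,885) / ln(1+r) = 3.03.
Round up to a whole number of payments: n = 4.

4 payments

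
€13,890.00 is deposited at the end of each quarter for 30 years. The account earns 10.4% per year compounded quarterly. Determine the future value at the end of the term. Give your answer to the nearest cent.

€11,091,283.96

This is an ordinary annuity: 120 deposits of €13,890.00 at the end of each quarter.
Periodic rate r = 0.104/4 per quarter; n is counted in quarters.
FV = PMT × [((1+r)^n − 1)/r] = 13,890 × [(1+r)^120 − 1] / r = €11,091,283.96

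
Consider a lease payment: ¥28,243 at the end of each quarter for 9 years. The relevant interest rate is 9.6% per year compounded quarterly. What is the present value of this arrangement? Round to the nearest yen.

¥675,719

This is an ordinary annuity: 36 payments of ¥28,243 at the end of each quarter.
Periodic rate r = 0.096/4 per quarter; n is counted in quarters.
PV = PMT × [(1 − (1+r)^−n)/r] = 28,243 × [1 − (1+r)^−36] / r = ¥675,719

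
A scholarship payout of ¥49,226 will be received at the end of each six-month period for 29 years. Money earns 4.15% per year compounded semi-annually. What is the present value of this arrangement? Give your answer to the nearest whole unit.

¥1,651,476

This is an ordinary annuity: 58 payments of ¥49,226 at the end of each six-month period.
Periodic rate r = 0.0415/2 per half-year; n is counted in half-years.
PV = PMT × [(1 − (1+r)^−n)/r] = 49,226 × [1 − (1+r)^−58] / r = ¥1,651,476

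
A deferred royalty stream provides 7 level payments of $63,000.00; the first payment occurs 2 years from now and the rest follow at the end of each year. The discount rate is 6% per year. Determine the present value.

Ordinary annuity of 7 payments, first payment at period 2.
Periodic rate r = 0.06 per year.
The ordinary-annuity PV formula values the stream one period before the first payment (period 1); discount that back 1 periods:
PV₀ = 63,000 × [1 − (1+r)^−7] / r × (1+r)^−1 = $331,783.05

$331,783.05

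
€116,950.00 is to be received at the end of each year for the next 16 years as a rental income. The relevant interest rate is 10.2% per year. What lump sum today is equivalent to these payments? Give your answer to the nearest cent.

€904,189.88

This is an ordinary annuity: 16 payments of €116,950.00 at the end of each year.
Periodic rate r = 0.102 per year.
PV = PMT × [(1 − (1+r)^−n)/r] = 116,950 × [1 − (1+r)^−16] / r = €904,189.88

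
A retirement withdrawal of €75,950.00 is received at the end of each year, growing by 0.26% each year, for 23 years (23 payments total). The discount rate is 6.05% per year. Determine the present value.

€951,131.83

Periodic rate r = 0.0605 per year.
Growing ordinary annuity: PV = PMT₁ × [1 − ((1+g)/(1+r))^n] / (r − g) = 75,950 × [1 − ((1+0.0026)/(1+r))^23] / (r − 0.0026) = €951,131.83.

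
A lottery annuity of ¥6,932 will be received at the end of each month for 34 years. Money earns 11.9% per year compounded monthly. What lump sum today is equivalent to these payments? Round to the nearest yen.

¥686,552

This is an ordinary annuity: 408 payments of ¥6,932 at the end of each month.
Periodic rate r = 0.119/12 per month; n is counted in months.
PV = PMT × [(1 − (1+r)^−n)/r] = 6,932 × [1 − (1+r)^−408] / r = ¥686,552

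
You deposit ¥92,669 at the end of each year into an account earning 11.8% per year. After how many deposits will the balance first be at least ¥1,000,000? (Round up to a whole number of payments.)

8 payments

Periodic rate r = 0.118 per year.
Ordinary annuity FV: 1,000,000 = 92,669 × [((1+r)^n − 1)/r].
(1+r)^n = 1 + 1,000,000 × r / 92,669, so n = ln(1 + 1,000,000·r/92,669) / ln(1+r) = 7.36.
Round up to a whole number of payments: n = 8.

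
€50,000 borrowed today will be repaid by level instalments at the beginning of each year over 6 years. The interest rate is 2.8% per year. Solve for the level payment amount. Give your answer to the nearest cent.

€8,919.05

Level annuity due; solve PV = PMT × [(1 − (1+r)^−n)/r] × (1+r) for PMT.
Periodic rate r = 0.028 per year.
With n = 6: PMT = 50,000 / ([(1 − (1+r)^−n)/r] × (1+r)) = €8,919.05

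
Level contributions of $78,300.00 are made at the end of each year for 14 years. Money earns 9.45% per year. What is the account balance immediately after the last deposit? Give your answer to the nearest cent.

This is an ordinary annuity: 14 deposits of $78,300.00 at the end of each year.
Periodic rate r = 0.0945 per year.
FV = PMT × [((1+r)^n − 1)/r] = 78,300 × [(1+r)^14 − 1] / r = $2,104,689.36

$2,104,689.36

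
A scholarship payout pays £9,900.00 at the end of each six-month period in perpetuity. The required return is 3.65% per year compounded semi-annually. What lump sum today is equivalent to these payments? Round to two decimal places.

£542,465.75

Periodic rate r = 0.0365/2 per half-year.
Level perpetuity: PV = PMT / r = 9,900 / (0.0365/2) = £542,465.75.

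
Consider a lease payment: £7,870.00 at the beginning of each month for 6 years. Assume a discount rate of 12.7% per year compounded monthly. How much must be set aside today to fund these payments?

This is an annuity due: 72 payments of £7,870.00 at the beginning of each month.
Periodic rate r = 0.127/12 per month; n is counted in months.
PV = PMT × [(1 − (1+r)^−n)/r] × (1+r) = 7,870 × [1 − (1+r)^−72] / r × (1+r) = £399,339.43

£399,339.43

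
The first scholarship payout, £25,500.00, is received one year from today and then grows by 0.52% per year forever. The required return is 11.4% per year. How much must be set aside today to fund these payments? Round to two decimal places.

£234,375.00

Periodic rate r = 0.114 per year.
Growing perpetuity (Gordon): PV = PMT₁ / (r − g) = 25,500 / (r − 0.0052) = £234,375.00.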